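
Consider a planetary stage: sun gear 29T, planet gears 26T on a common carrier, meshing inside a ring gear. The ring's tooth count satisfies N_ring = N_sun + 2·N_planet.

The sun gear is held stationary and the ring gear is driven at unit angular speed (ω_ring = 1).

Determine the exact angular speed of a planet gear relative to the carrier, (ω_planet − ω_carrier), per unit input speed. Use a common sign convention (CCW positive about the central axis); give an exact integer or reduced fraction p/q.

2349/2860

N_ring = 29 + 2·26 = 81
29(ω_s−ω_c) = −81(ω_r−ω_c),  ω_s=0, ω_r=1
29(0−ω_c) = −81(1−ω_c)  ⇒  110ω_c = 81  ⇒  ω_c = 81/110
sun–planet: 29·(0−81/110) = −26·(ω_p−ω_c)  ⇒  ω_p−ω_c = −(29/26)·(-81/110) = 2349/2860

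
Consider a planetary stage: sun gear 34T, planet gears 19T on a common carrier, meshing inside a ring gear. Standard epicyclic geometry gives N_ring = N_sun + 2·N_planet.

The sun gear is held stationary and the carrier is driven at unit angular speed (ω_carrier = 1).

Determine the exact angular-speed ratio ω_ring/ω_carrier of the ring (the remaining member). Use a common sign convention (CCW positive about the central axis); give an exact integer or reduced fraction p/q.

N_ring = 34 + 2·19 = 72
34(ω_s−ω_c) = −72(ω_r−ω_c),  ω_s=0, ω_c=1
ω_r = 1 − (34/72)(0−1) = 53/36
ω_r/ω_c = 53/36

53/36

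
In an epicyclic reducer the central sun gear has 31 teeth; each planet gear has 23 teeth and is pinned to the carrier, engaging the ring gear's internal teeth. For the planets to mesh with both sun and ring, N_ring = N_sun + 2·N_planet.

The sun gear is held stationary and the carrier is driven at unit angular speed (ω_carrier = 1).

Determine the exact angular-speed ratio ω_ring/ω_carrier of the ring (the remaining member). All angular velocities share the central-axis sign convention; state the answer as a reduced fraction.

N_ring = 31 + 2·23 = 77
31(ω_s−ω_c) = −77(ω_r−ω_c),  ω_s=0, ω_c=1
ω_r = 1 − (31/77)(0−1) = 108/77
ω_r/ω_c = 108/77

108/77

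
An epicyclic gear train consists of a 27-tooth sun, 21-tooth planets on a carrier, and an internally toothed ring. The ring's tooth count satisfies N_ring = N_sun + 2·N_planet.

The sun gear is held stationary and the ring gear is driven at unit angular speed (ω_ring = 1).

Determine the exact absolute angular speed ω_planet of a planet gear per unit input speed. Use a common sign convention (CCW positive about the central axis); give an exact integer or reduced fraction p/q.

23/14

N_ring = 27 + 2·21 = 69
27(ω_s−ω_c) = −69(ω_r−ω_c),  ω_s=0, ω_r=1
27(0−ω_c) = −69(1−ω_c)  ⇒  96ω_c = 69  ⇒  ω_c = 23/32
sun–planet: 27·(0−23/32) = −21·(ω_p−ω_c)  ⇒  ω_p−ω_c = −(27/21)·(-23/32) = 207/224
ω_p = 23/32 + 207/224 = 23/14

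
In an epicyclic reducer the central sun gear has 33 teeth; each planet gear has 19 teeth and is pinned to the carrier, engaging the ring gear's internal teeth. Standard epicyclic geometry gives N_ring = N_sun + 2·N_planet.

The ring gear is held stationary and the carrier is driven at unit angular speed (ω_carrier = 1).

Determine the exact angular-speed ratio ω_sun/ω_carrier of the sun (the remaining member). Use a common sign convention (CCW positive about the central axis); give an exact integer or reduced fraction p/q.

N_ring = 33 + 2·19 = 71
33(ω_s−ω_c) = −71(ω_r−ω_c),  ω_r=0, ω_c=1
ω_s = 1 − (71/33)(0−1) = 104/33
ω_s/ω_c = 104/33

104/33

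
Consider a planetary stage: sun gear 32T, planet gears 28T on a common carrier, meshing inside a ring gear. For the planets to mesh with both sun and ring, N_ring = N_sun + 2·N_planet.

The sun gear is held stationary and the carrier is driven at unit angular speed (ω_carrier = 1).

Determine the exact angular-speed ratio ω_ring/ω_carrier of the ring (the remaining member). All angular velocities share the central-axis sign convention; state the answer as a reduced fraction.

N_ring = 32 + 2·28 = 88
32(ω_s−ω_c) = −88(ω_r−ω_c),  ω_s=0, ω_c=1
ω_r = 1 − (32/88)(0−1) = 15/11
ω_r/ω_c = 15/11

15/11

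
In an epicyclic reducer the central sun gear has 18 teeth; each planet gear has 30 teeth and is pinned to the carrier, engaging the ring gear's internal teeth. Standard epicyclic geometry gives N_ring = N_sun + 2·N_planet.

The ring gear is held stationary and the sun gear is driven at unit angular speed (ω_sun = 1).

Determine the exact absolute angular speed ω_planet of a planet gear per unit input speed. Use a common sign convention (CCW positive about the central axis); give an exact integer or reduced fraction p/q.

-3/10

N_ring = 18 + 2·30 = 78
18(ω_s−ω_c) = −78(ω_r−ω_c),  ω_r=0, ω_s=1
18(1−ω_c) = −78(0−ω_c)  ⇒  96ω_c = 18  ⇒  ω_c = 3/16
sun–planet: 18·(1−3/16) = −30·(ω_p−ω_c)  ⇒  ω_p−ω_c = −(18/30)·(13/16) = -39/80
ω_p = 3/16 − 39/80 = -3/10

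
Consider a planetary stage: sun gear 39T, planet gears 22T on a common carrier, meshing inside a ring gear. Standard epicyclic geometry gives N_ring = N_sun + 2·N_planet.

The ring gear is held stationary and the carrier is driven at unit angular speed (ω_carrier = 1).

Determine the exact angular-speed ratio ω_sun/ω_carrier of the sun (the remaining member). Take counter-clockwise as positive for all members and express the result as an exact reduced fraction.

122/39

N_ring = 39 + 2·22 = 83
39(ω_s−ω_c) = −83(ω_r−ω_c),  ω_r=0, ω_c=1
ω_s = 1 − (83/39)(0−1) = 122/39
ω_s/ω_c = 122/39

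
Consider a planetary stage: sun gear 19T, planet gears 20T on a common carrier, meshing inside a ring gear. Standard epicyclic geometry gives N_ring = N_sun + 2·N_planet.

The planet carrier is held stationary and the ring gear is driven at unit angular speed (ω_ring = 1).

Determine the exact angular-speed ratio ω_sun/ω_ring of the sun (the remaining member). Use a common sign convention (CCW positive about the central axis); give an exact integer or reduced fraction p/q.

N_ring = 19 + 2·20 = 59
19(ω_s−ω_c) = −59(ω_r−ω_c),  ω_c=0, ω_r=1
ω_s = 0 − (59/19)(1−0) = -59/19
ω_s/ω_r = -59/19

-59/19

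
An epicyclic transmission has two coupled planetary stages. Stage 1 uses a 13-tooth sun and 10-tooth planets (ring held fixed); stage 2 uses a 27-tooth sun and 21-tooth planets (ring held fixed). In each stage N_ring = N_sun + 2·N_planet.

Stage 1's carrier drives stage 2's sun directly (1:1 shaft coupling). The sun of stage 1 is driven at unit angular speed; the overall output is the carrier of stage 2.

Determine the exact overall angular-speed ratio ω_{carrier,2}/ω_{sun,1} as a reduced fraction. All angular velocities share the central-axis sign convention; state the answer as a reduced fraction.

Stage 1: N_ring = 13 + 2·10 = 33
Stage 1: 13(ω_s−ω_c) = −33(ω_r−ω_c),  ω_r=0, ω_s=1
Stage 1: 13(1−ω_c) = −33(0−ω_c)  ⇒  46ω_c = 13  ⇒  ω_c = 13/46
  ⇒ ω_c¹/ω_s¹ = 13/46
Stage 2: N_ring = 27 + 2·21 = 69
Stage 2: 27(ω_s−ω_c) = −69(ω_r−ω_c),  ω_r=0, ω_s=1
Stage 2: 27(1−ω_c) = −69(0−ω_c)  ⇒  96ω_c = 27  ⇒  ω_c = 9/32
  ⇒ ω_c²/ω_s² = 9/32
Coupling ω_s² = ω_c¹ ⇒ overall = 13/46 × 9/32 = 117/1472

117/1472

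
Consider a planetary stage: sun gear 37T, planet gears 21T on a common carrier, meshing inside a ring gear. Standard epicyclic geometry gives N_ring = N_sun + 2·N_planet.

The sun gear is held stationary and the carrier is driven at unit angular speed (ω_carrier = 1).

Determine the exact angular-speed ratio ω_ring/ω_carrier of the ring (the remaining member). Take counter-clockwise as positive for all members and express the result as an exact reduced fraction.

N_ring = 37 + 2·21 = 79
37(ω_s−ω_c) = −79(ω_r−ω_c),  ω_s=0, ω_c=1
ω_r = 1 − (37/79)(0−1) = 116/79
ω_r/ω_c = 116/79

116/79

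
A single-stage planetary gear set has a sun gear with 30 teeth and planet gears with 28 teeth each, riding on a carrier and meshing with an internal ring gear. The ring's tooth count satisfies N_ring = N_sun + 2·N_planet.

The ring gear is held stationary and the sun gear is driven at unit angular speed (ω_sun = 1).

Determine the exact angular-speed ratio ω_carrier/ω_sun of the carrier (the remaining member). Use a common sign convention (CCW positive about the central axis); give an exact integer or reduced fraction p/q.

N_ring = 30 + 2·28 = 86
30(ω_s−ω_c) = −86(ω_r−ω_c),  ω_r=0, ω_s=1
30(1−ω_c) = −86(0−ω_c)  ⇒  116ω_c = 30  ⇒  ω_c = 15/58
ω_c/ω_s = 15/58

15/58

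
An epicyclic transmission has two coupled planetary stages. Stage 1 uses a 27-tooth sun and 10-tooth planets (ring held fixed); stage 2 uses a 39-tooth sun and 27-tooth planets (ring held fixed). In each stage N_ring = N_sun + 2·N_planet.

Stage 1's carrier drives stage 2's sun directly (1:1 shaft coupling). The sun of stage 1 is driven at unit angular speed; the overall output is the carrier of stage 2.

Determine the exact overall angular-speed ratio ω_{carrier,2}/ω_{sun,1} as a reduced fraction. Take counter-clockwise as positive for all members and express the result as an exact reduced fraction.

Stage 1: N_ring = 27 + 2·10 = 47
Stage 1: 27(ω_s−ω_c) = −47(ω_r−ω_c),  ω_r=0, ω_s=1
Stage 1: 27(1−ω_c) = −47(0−ω_c)  ⇒  74ω_c = 27  ⇒  ω_c = 27/74
  ⇒ ω_c¹/ω_s¹ = 27/74
Stage 2: N_ring = 39 + 2·27 = 93
Stage 2: 39(ω_s−ω_c) = −93(ω_r−ω_c),  ω_r=0, ω_s=1
Stage 2: 39(1−ω_c) = −93(0−ω_c)  ⇒  132ω_c = 39  ⇒  ω_c = 13/44
  ⇒ ω_c²/ω_s² = 13/44
Coupling ω_s² = ω_c¹ ⇒ overall = 27/74 × 13/44 = 351/3256

351/3256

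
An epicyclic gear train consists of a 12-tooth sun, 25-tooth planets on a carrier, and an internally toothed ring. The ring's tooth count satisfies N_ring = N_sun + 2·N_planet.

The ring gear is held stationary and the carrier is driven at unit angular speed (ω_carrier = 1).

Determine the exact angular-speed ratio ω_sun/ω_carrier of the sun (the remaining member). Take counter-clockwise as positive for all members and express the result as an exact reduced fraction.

N_ring = 12 + 2·25 = 62
12(ω_s−ω_c) = −62(ω_r−ω_c),  ω_r=0, ω_c=1
ω_s = 1 − (62/12)(0−1) = 37/6
ω_s/ω_c = 37/6

37/6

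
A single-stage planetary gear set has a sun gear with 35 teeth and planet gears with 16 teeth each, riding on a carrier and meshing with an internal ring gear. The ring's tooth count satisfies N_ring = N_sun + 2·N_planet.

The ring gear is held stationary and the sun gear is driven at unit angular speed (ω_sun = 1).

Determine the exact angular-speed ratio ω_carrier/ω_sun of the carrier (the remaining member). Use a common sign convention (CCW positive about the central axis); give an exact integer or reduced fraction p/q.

35/102

N_ring = 35 + 2·16 = 67
35(ω_s−ω_c) = −67(ω_r−ω_c),  ω_r=0, ω_s=1
35(1−ω_c) = −67(0−ω_c)  ⇒  102ω_c = 35  ⇒  ω_c = 35/102
ω_c/ω_s = 35/102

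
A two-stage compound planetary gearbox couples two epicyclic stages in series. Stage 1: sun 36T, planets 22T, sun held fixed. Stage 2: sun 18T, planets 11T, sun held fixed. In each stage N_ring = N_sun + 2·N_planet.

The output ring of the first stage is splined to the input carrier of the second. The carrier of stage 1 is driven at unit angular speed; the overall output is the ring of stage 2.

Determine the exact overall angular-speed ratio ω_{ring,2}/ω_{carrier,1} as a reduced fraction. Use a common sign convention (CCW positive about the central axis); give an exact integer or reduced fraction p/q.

841/400

Stage 1: N_ring = 36 + 2·22 = 80
Stage 1: 36(ω_s−ω_c) = −80(ω_r−ω_c),  ω_s=0, ω_c=1
Stage 1: ω_r = 1 − (36/80)(0−1) = 29/20
  ⇒ ω_r¹/ω_c¹ = 29/20
Stage 2: N_ring = 18 + 2·11 = 40
Stage 2: 18(ω_s−ω_c) = −40(ω_r−ω_c),  ω_s=0, ω_c=1
Stage 2: ω_r = 1 − (18/40)(0−1) = 29/20
  ⇒ ω_r²/ω_c² = 29/20
Coupling ω_c² = ω_r¹ ⇒ overall = 29/20 × 29/20 = 841/400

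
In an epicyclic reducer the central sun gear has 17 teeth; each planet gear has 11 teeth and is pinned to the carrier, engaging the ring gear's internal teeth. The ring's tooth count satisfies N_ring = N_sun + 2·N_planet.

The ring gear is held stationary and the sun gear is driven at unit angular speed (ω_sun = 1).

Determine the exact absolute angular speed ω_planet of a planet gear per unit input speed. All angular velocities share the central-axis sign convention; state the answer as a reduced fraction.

N_ring = 17 + 2·11 = 39
17(ω_s−ω_c) = −39(ω_r−ω_c),  ω_r=0, ω_s=1
17(1−ω_c) = −39(0−ω_c)  ⇒  56ω_c = 17  ⇒  ω_c = 17/56
sun–planet: 17·(1−17/56) = −11·(ω_p−ω_c)  ⇒  ω_p−ω_c = −(17/11)·(39/56) = -663/616
ω_p = 17/56 − 663/616 = -17/22

-17/22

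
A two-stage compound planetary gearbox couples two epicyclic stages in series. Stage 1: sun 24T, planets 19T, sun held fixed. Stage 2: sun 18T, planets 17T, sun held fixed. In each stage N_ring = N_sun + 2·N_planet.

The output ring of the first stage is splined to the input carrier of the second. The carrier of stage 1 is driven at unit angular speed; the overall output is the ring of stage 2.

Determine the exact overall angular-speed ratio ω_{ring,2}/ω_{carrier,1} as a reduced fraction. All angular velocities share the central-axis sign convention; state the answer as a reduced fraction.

1505/806

Stage 1: N_ring = 24 + 2·19 = 62
Stage 1: 24(ω_s−ω_c) = −62(ω_r−ω_c),  ω_s=0, ω_c=1
Stage 1: ω_r = 1 − (24/62)(0−1) = 43/31
  ⇒ ω_r¹/ω_c¹ = 43/31
Stage 2: N_ring = 18 + 2·17 = 52
Stage 2: 18(ω_s−ω_c) = −52(ω_r−ω_c),  ω_s=0, ω_c=1
Stage 2: ω_r = 1 − (18/52)(0−1) = 35/26
  ⇒ ω_r²/ω_c² = 35/26
Coupling ω_c² = ω_r¹ ⇒ overall = 43/31 × 35/26 = 1505/806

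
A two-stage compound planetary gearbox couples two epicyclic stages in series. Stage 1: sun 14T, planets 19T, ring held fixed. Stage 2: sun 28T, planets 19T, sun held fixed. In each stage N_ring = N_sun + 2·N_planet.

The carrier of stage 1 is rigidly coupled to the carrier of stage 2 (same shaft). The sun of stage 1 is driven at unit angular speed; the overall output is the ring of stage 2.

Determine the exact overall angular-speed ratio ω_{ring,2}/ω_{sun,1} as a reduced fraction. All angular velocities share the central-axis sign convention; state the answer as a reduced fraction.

Stage 1: N_ring = 14 + 2·19 = 52
Stage 1: 14(ω_s−ω_c) = −52(ω_r−ω_c),  ω_r=0, ω_s=1
Stage 1: 14(1−ω_c) = −52(0−ω_c)  ⇒  66ω_c = 14  ⇒  ω_c = 7/33
  ⇒ ω_c¹/ω_s¹ = 7/33
Stage 2: N_ring = 28 + 2·19 = 66
Stage 2: 28(ω_s−ω_c) = −66(ω_r−ω_c),  ω_s=0, ω_c=1
Stage 2: ω_r = 1 − (28/66)(0−1) = 47/33
  ⇒ ω_r²/ω_c² = 47/33
Coupling ω_c² = ω_c¹ ⇒ overall = 7/33 × 47/33 = 329/1089

329/1089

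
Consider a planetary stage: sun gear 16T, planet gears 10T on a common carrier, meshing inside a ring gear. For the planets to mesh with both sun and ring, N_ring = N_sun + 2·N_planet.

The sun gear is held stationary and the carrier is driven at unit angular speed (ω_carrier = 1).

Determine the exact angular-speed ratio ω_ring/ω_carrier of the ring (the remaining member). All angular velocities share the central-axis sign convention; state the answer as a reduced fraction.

N_ring = 16 + 2·10 = 36
16(ω_s−ω_c) = −36(ω_r−ω_c),  ω_s=0, ω_c=1
ω_r = 1 − (16/36)(0−1) = 13/9
ω_r/ω_c = 13/9

13/9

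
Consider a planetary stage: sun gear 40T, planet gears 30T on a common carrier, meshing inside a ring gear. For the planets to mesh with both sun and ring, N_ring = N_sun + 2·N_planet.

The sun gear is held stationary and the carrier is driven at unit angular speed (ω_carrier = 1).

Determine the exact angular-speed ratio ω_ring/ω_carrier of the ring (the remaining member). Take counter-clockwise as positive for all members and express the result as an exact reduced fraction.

N_ring = 40 + 2·30 = 100
40(ω_s−ω_c) = −100(ω_r−ω_c),  ω_s=0, ω_c=1
ω_r = 1 − (40/100)(0−1) = 7/5
ω_r/ω_c = 7/5

7/5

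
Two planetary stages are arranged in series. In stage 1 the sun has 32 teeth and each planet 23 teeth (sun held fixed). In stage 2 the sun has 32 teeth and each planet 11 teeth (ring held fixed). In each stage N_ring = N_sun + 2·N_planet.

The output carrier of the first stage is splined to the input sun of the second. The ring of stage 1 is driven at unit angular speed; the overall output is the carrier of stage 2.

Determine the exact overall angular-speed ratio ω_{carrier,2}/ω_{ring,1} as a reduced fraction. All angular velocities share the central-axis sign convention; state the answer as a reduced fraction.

624/2365

Stage 1: N_ring = 32 + 2·23 = 78
Stage 1: 32(ω_s−ω_c) = −78(ω_r−ω_c),  ω_s=0, ω_r=1
Stage 1: 32(0−ω_c) = −78(1−ω_c)  ⇒  110ω_c = 78  ⇒  ω_c = 39/55
  ⇒ ω_c¹/ω_r¹ = 39/55
Stage 2: N_ring = 32 + 2·11 = 54
Stage 2: 32(ω_s−ω_c) = −54(ω_r−ω_c),  ω_r=0, ω_s=1
Stage 2: 32(1−ω_c) = −54(0−ω_c)  ⇒  86ω_c = 32  ⇒  ω_c = 16/43
  ⇒ ω_c²/ω_s² = 16/43
Coupling ω_s² = ω_c¹ ⇒ overall = 39/55 × 16/43 = 624/2365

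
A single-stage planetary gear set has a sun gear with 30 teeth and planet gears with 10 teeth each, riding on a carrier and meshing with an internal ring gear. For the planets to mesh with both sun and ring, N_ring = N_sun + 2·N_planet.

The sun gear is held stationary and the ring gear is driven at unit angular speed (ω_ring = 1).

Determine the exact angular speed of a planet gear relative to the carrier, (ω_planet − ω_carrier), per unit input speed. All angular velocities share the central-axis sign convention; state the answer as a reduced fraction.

15/8

N_ring = 30 + 2·10 = 50
30(ω_s−ω_c) = −50(ω_r−ω_c),  ω_s=0, ω_r=1
30(0−ω_c) = −50(1−ω_c)  ⇒  80ω_c = 50  ⇒  ω_c = 5/8
sun–planet: 30·(0−5/8) = −10·(ω_p−ω_c)  ⇒  ω_p−ω_c = −(30/10)·(-5/8) = 15/8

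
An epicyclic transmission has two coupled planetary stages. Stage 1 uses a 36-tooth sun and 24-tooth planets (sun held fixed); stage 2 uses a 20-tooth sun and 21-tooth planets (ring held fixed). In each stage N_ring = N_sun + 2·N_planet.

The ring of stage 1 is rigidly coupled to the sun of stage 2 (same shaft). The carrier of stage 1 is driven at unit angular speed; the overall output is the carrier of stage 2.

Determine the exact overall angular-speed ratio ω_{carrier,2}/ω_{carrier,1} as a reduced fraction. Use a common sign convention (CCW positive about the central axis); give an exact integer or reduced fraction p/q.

Stage 1: N_ring = 36 + 2·24 = 84
Stage 1: 36(ω_s−ω_c) = −84(ω_r−ω_c),  ω_s=0, ω_c=1
Stage 1: ω_r = 1 − (36/84)(0−1) = 10/7
  ⇒ ω_r¹/ω_c¹ = 10/7
Stage 2: N_ring = 20 + 2·21 = 62
Stage 2: 20(ω_s−ω_c) = −62(ω_r−ω_c),  ω_r=0, ω_s=1
Stage 2: 20(1−ω_c) = −62(0−ω_c)  ⇒  82ω_c = 20  ⇒  ω_c = 10/41
  ⇒ ω_c²/ω_s² = 10/41
Coupling ω_s² = ω_r¹ ⇒ overall = 10/7 × 10/41 = 100/287

100/287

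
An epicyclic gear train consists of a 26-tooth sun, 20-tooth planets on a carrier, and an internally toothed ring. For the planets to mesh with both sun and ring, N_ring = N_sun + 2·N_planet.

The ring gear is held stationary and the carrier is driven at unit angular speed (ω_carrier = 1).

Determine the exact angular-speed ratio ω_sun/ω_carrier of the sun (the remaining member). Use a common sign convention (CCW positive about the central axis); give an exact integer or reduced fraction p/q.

46/13

N_ring = 26 + 2·20 = 66
26(ω_s−ω_c) = −66(ω_r−ω_c),  ω_r=0, ω_c=1
ω_s = 1 − (66/26)(0−1) = 46/13
ω_s/ω_c = 46/13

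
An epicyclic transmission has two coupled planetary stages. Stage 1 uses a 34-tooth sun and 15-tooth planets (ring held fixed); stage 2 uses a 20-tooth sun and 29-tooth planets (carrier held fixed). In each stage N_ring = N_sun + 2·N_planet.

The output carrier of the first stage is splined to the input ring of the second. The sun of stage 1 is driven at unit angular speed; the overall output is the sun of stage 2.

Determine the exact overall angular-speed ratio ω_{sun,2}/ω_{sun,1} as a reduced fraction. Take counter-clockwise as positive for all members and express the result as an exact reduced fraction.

Stage 1: N_ring = 34 + 2·15 = 64
Stage 1: 34(ω_s−ω_c) = −64(ω_r−ω_c),  ω_r=0, ω_s=1
Stage 1: 34(1−ω_c) = −64(0−ω_c)  ⇒  98ω_c = 34  ⇒  ω_c = 17/49
  ⇒ ω_c¹/ω_s¹ = 17/49
Stage 2: N_ring = 20 + 2·29 = 78
Stage 2: 20(ω_s−ω_c) = −78(ω_r−ω_c),  ω_c=0, ω_r=1
Stage 2: ω_s = 0 − (78/20)(1−0) = -39/10
  ⇒ ω_s²/ω_r² = -39/10
Coupling ω_r² = ω_c¹ ⇒ overall = 17/49 × -39/10 = -663/490

-663/490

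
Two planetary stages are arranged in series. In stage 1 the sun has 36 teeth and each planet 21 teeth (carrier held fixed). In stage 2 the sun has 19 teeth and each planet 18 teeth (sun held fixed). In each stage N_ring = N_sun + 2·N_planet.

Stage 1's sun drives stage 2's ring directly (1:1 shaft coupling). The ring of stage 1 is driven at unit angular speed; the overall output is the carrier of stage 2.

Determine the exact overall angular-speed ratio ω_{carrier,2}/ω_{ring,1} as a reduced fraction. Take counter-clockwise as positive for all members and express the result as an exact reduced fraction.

Stage 1: N_ring = 36 + 2·21 = 78
Stage 1: 36(ω_s−ω_c) = −78(ω_r−ω_c),  ω_c=0, ω_r=1
Stage 1: ω_s = 0 − (78/36)(1−0) = -13/6
  ⇒ ω_s¹/ω_r¹ = -13/6
Stage 2: N_ring = 19 + 2·18 = 55
Stage 2: 19(ω_s−ω_c) = −55(ω_r−ω_c),  ω_s=0, ω_r=1
Stage 2: 19(0−ω_c) = −55(1−ω_c)  ⇒  74ω_c = 55  ⇒  ω_c = 55/74
  ⇒ ω_c²/ω_r² = 55/74
Coupling ω_r² = ω_s¹ ⇒ overall = -13/6 × 55/74 = -715/444

-715/444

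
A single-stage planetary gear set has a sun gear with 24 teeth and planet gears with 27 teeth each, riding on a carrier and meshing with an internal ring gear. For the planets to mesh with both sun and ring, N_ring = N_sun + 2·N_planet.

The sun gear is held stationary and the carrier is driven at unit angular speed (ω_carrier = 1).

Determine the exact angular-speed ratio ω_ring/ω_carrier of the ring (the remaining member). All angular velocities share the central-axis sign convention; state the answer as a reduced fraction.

17/13

N_ring = 24 + 2·27 = 78
24(ω_s−ω_c) = −78(ω_r−ω_c),  ω_s=0, ω_c=1
ω_r = 1 − (24/78)(0−1) = 17/13
ω_r/ω_c = 17/13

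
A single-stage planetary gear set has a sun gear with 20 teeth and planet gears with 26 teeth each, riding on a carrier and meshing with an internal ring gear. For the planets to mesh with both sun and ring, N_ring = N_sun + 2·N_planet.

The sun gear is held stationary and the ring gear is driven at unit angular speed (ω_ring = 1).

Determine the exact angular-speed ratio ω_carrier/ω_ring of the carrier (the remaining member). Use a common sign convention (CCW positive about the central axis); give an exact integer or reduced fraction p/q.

N_ring = 20 + 2·26 = 72
20(ω_s−ω_c) = −72(ω_r−ω_c),  ω_s=0, ω_r=1
20(0−ω_c) = −72(1−ω_c)  ⇒  92ω_c = 72  ⇒  ω_c = 18/23
ω_c/ω_r = 18/23

18/23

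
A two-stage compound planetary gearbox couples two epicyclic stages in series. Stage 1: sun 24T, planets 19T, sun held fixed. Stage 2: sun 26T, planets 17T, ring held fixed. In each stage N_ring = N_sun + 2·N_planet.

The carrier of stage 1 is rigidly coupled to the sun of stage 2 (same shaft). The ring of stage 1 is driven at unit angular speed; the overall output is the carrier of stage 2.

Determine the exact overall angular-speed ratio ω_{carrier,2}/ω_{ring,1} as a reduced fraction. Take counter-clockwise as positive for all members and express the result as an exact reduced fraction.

Stage 1: N_ring = 24 + 2·19 = 62
Stage 1: 24(ω_s−ω_c) = −62(ω_r−ω_c),  ω_s=0, ω_r=1
Stage 1: 24(0−ω_c) = −62(1−ω_c)  ⇒  86ω_c = 62  ⇒  ω_c = 31/43
  ⇒ ω_c¹/ω_r¹ = 31/43
Stage 2: N_ring = 26 + 2·17 = 60
Stage 2: 26(ω_s−ω_c) = −60(ω_r−ω_c),  ω_r=0, ω_s=1
Stage 2: 26(1−ω_c) = −60(0−ω_c)  ⇒  86ω_c = 26  ⇒  ω_c = 13/43
  ⇒ ω_c²/ω_s² = 13/43
Coupling ω_s² = ω_c¹ ⇒ overall = 31/43 × 13/43 = 403/1849

403/1849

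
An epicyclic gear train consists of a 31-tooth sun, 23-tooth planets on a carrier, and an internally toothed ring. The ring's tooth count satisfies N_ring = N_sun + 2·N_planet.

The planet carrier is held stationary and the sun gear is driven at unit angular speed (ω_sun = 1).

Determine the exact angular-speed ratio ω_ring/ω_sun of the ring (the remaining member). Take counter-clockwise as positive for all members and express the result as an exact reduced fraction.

-31/77

N_ring = 31 + 2·23 = 77
31(ω_s−ω_c) = −77(ω_r−ω_c),  ω_c=0, ω_s=1
ω_r = 0 − (31/77)(1−0) = -31/77
ω_r/ω_s = -31/77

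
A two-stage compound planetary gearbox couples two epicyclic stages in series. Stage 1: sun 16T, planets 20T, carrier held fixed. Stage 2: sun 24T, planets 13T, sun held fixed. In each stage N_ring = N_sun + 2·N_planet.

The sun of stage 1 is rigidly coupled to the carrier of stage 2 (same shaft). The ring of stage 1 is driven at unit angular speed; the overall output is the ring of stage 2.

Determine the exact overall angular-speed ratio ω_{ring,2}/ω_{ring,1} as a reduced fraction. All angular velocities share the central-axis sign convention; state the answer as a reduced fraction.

-259/50

Stage 1: N_ring = 16 + 2·20 = 56
Stage 1: 16(ω_s−ω_c) = −56(ω_r−ω_c),  ω_c=0, ω_r=1
Stage 1: ω_s = 0 − (56/16)(1−0) = -7/2
  ⇒ ω_s¹/ω_r¹ = -7/2
Stage 2: N_ring = 24 + 2·13 = 50
Stage 2: 24(ω_s−ω_c) = −50(ω_r−ω_c),  ω_s=0, ω_c=1
Stage 2: ω_r = 1 − (24/50)(0−1) = 37/25
  ⇒ ω_r²/ω_c² = 37/25
Coupling ω_c² = ω_s¹ ⇒ overall = -7/2 × 37/25 = -259/50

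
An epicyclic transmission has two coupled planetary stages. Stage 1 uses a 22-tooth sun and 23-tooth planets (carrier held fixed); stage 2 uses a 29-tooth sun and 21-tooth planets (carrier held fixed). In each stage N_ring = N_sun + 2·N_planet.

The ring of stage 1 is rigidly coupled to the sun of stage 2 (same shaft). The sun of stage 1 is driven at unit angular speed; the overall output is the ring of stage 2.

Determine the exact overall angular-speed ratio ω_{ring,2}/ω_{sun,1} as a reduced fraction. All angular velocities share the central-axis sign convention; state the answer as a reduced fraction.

Stage 1: N_ring = 22 + 2·23 = 68
Stage 1: 22(ω_s−ω_c) = −68(ω_r−ω_c),  ω_c=0, ω_s=1
Stage 1: ω_r = 0 − (22/68)(1−0) = -11/34
  ⇒ ω_r¹/ω_s¹ = -11/34
Stage 2: N_ring = 29 + 2·21 = 71
Stage 2: 29(ω_s−ω_c) = −71(ω_r−ω_c),  ω_c=0, ω_s=1
Stage 2: ω_r = 0 − (29/71)(1−0) = -29/71
  ⇒ ω_r²/ω_s² = -29/71
Coupling ω_s² = ω_r¹ ⇒ overall = -11/34 × -29/71 = 319/2414

319/2414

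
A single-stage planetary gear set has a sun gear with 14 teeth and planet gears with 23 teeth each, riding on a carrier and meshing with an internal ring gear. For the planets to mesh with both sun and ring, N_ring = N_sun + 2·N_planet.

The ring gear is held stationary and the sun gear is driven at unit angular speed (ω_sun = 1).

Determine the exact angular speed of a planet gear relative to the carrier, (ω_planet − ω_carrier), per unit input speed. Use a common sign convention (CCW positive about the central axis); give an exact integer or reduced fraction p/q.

N_ring = 14 + 2·23 = 60
14(ω_s−ω_c) = −60(ω_r−ω_c),  ω_r=0, ω_s=1
14(1−ω_c) = −60(0−ω_c)  ⇒  74ω_c = 14  ⇒  ω_c = 7/37
sun–planet: 14·(1−7/37) = −23·(ω_p−ω_c)  ⇒  ω_p−ω_c = −(14/23)·(30/37) = -420/851

-420/851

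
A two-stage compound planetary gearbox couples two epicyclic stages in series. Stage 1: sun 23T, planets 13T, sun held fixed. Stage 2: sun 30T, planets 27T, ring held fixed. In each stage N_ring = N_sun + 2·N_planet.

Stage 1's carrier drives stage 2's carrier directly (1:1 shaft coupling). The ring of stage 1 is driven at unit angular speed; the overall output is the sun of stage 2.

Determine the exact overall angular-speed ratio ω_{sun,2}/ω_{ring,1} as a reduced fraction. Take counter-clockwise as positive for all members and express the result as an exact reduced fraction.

Stage 1: N_ring = 23 + 2·13 = 49
Stage 1: 23(ω_s−ω_c) = −49(ω_r−ω_c),  ω_s=0, ω_r=1
Stage 1: 23(0−ω_c) = −49(1−ω_c)  ⇒  72ω_c = 49  ⇒  ω_c = 49/72
  ⇒ ω_c¹/ω_r¹ = 49/72
Stage 2: N_ring = 30 + 2·27 = 84
Stage 2: 30(ω_s−ω_c) = −84(ω_r−ω_c),  ω_r=0, ω_c=1
Stage 2: ω_s = 1 − (84/30)(0−1) = 19/5
  ⇒ ω_s²/ω_c² = 19/5
Coupling ω_c² = ω_c¹ ⇒ overall = 49/72 × 19/5 = 931/360

931/360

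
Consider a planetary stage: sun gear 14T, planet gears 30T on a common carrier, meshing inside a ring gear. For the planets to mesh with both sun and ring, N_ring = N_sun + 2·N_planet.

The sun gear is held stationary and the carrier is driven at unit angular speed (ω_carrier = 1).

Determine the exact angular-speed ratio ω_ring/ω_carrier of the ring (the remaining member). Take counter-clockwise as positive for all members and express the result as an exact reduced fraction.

44/37

N_ring = 14 + 2·30 = 74
14(ω_s−ω_c) = −74(ω_r−ω_c),  ω_s=0, ω_c=1
ω_r = 1 − (14/74)(0−1) = 44/37
ω_r/ω_c = 44/37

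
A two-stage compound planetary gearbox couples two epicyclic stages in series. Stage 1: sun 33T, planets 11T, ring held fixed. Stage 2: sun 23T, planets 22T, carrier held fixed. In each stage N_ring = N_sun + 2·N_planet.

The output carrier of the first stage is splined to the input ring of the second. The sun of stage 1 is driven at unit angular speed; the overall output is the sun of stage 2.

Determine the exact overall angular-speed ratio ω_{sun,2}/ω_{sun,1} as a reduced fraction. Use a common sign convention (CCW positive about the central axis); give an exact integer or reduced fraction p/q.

Stage 1: N_ring = 33 + 2·11 = 55
Stage 1: 33(ω_s−ω_c) = −55(ω_r−ω_c),  ω_r=0, ω_s=1
Stage 1: 33(1−ω_c) = −55(0−ω_c)  ⇒  88ω_c = 33  ⇒  ω_c = 3/8
  ⇒ ω_c¹/ω_s¹ = 3/8
Stage 2: N_ring = 23 + 2·22 = 67
Stage 2: 23(ω_s−ω_c) = −67(ω_r−ω_c),  ω_c=0, ω_r=1
Stage 2: ω_s = 0 − (67/23)(1−0) = -67/23
  ⇒ ω_s²/ω_r² = -67/23
Coupling ω_r² = ω_c¹ ⇒ overall = 3/8 × -67/23 = -201/184

-201/184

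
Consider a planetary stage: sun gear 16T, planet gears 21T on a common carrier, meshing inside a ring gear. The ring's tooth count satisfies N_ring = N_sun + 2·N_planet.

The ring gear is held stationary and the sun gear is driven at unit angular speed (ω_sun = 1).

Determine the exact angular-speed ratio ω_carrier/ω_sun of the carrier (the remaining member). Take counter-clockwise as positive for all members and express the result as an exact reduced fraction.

N_ring = 16 + 2·21 = 58
16(ω_s−ω_c) = −58(ω_r−ω_c),  ω_r=0, ω_s=1
16(1−ω_c) = −58(0−ω_c)  ⇒  74ω_c = 16  ⇒  ω_c = 8/37
ω_c/ω_s = 8/37

8/37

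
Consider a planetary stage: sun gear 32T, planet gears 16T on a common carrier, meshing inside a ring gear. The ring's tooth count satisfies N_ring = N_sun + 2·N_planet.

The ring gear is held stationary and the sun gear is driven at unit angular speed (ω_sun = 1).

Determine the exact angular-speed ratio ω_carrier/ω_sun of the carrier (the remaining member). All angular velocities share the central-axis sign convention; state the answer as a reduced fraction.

N_ring = 32 + 2·16 = 64
32(ω_s−ω_c) = −64(ω_r−ω_c),  ω_r=0, ω_s=1
32(1−ω_c) = −64(0−ω_c)  ⇒  96ω_c = 32  ⇒  ω_c = 1/3
ω_c/ω_s = 1/3

1/3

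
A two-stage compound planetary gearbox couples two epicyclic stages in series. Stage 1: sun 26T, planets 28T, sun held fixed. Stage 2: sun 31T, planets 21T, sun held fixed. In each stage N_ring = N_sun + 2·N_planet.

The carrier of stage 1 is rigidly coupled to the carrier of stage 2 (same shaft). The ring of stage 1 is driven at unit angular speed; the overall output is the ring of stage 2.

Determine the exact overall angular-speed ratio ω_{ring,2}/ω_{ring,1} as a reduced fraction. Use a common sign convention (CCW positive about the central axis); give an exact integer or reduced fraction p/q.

Stage 1: N_ring = 26 + 2·28 = 82
Stage 1: 26(ω_s−ω_c) = −82(ω_r−ω_c),  ω_s=0, ω_r=1
Stage 1: 26(0−ω_c) = −82(1−ω_c)  ⇒  108ω_c = 82  ⇒  ω_c = 41/54
  ⇒ ω_c¹/ω_r¹ = 41/54
Stage 2: N_ring = 31 + 2·21 = 73
Stage 2: 31(ω_s−ω_c) = −73(ω_r−ω_c),  ω_s=0, ω_c=1
Stage 2: ω_r = 1 − (31/73)(0−1) = 104/73
  ⇒ ω_r²/ω_c² = 104/73
Coupling ω_c² = ω_c¹ ⇒ overall = 41/54 × 104/73 = 2132/1971

2132/1971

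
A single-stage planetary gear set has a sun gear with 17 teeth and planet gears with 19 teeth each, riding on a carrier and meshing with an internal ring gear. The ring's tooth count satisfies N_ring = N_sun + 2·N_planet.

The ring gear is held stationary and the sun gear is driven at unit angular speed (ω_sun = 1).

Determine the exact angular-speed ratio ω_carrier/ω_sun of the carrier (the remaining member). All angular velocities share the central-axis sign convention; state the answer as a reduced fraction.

17/72

N_ring = 17 + 2·19 = 55
17(ω_s−ω_c) = −55(ω_r−ω_c),  ω_r=0, ω_s=1
17(1−ω_c) = −55(0−ω_c)  ⇒  72ω_c = 17  ⇒  ω_c = 17/72
ω_c/ω_s = 17/72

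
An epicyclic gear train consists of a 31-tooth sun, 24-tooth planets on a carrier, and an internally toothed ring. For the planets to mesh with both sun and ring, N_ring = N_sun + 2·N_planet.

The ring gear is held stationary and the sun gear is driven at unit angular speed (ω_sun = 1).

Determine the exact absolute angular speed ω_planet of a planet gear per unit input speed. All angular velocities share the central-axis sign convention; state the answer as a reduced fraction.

-31/48

N_ring = 31 + 2·24 = 79
31(ω_s−ω_c) = −79(ω_r−ω_c),  ω_r=0, ω_s=1
31(1−ω_c) = −79(0−ω_c)  ⇒  110ω_c = 31  ⇒  ω_c = 31/110
sun–planet: 31·(1−31/110) = −24·(ω_p−ω_c)  ⇒  ω_p−ω_c = −(31/24)·(79/110) = -2449/2640
ω_p = 31/110 − 2449/2640 = -31/48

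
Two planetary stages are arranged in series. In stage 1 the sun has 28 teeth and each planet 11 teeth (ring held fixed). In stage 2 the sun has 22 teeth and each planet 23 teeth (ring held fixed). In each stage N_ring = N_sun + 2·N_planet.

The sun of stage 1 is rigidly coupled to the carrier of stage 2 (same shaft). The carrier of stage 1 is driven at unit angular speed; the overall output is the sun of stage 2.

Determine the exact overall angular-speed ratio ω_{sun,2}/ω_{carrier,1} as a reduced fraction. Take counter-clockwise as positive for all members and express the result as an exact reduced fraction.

1755/154

Stage 1: N_ring = 28 + 2·11 = 50
Stage 1: 28(ω_s−ω_c) = −50(ω_r−ω_c),  ω_r=0, ω_c=1
Stage 1: ω_s = 1 − (50/28)(0−1) = 39/14
  ⇒ ω_s¹/ω_c¹ = 39/14
Stage 2: N_ring = 22 + 2·23 = 68
Stage 2: 22(ω_s−ω_c) = −68(ω_r−ω_c),  ω_r=0, ω_c=1
Stage 2: ω_s = 1 − (68/22)(0−1) = 45/11
  ⇒ ω_s²/ω_c² = 45/11
Coupling ω_c² = ω_s¹ ⇒ overall = 39/14 × 45/11 = 1755/154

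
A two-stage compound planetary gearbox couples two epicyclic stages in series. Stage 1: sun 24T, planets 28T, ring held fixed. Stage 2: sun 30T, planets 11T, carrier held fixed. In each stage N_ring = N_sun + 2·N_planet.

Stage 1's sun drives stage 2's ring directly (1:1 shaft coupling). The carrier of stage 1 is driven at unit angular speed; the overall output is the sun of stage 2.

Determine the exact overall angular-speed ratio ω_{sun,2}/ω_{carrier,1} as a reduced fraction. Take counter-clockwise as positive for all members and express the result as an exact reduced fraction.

-338/45

Stage 1: N_ring = 24 + 2·28 = 80
Stage 1: 24(ω_s−ω_c) = −80(ω_r−ω_c),  ω_r=0, ω_c=1
Stage 1: ω_s = 1 − (80/24)(0−1) = 13/3
  ⇒ ω_s¹/ω_c¹ = 13/3
Stage 2: N_ring = 30 + 2·11 = 52
Stage 2: 30(ω_s−ω_c) = −52(ω_r−ω_c),  ω_c=0, ω_r=1
Stage 2: ω_s = 0 − (52/30)(1−0) = -26/15
  ⇒ ω_s²/ω_r² = -26/15
Coupling ω_r² = ω_s¹ ⇒ overall = 13/3 × -26/15 = -338/45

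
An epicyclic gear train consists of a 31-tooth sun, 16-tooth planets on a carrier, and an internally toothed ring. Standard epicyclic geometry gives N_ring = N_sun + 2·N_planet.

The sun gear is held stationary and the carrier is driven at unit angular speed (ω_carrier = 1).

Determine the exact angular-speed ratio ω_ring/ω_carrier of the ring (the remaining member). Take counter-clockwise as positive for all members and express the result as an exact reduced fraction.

N_ring = 31 + 2·16 = 63
31(ω_s−ω_c) = −63(ω_r−ω_c),  ω_s=0, ω_c=1
ω_r = 1 − (31/63)(0−1) = 94/63
ω_r/ω_c = 94/63

94/63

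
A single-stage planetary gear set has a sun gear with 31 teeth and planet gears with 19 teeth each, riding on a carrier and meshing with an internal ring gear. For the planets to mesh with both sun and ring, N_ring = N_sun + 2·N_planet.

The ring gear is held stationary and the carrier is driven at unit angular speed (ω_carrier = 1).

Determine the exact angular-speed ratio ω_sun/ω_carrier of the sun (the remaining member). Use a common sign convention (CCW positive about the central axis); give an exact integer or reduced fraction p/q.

N_ring = 31 + 2·19 = 69
31(ω_s−ω_c) = −69(ω_r−ω_c),  ω_r=0, ω_c=1
ω_s = 1 − (69/31)(0−1) = 100/31
ω_s/ω_c = 100/31

100/31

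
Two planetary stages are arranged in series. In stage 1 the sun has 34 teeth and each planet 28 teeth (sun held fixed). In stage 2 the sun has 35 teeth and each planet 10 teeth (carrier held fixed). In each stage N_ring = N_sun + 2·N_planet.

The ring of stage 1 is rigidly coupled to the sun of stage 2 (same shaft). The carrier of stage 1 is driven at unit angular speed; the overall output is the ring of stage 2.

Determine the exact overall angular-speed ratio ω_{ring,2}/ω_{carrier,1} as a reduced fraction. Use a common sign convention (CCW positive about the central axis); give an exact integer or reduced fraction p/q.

Stage 1: N_ring = 34 + 2·28 = 90
Stage 1: 34(ω_s−ω_c) = −90(ω_r−ω_c),  ω_s=0, ω_c=1
Stage 1: ω_r = 1 − (34/90)(0−1) = 62/45
  ⇒ ω_r¹/ω_c¹ = 62/45
Stage 2: N_ring = 35 + 2·10 = 55
Stage 2: 35(ω_s−ω_c) = −55(ω_r−ω_c),  ω_c=0, ω_s=1
Stage 2: ω_r = 0 − (35/55)(1−0) = -7/11
  ⇒ ω_r²/ω_s² = -7/11
Coupling ω_s² = ω_r¹ ⇒ overall = 62/45 × -7/11 = -434/495

-434/495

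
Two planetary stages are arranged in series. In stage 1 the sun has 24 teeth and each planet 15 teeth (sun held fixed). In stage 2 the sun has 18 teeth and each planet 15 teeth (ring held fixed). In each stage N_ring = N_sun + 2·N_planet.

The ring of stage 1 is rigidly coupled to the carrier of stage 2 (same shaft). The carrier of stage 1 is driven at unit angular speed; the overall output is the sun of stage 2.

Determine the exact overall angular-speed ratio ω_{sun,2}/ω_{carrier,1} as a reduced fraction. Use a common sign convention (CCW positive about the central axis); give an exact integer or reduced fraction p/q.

Stage 1: N_ring = 24 + 2·15 = 54
Stage 1: 24(ω_s−ω_c) = −54(ω_r−ω_c),  ω_s=0, ω_c=1
Stage 1: ω_r = 1 − (24/54)(0−1) = 13/9
  ⇒ ω_r¹/ω_c¹ = 13/9
Stage 2: N_ring = 18 + 2·15 = 48
Stage 2: 18(ω_s−ω_c) = −48(ω_r−ω_c),  ω_r=0, ω_c=1
Stage 2: ω_s = 1 − (48/18)(0−1) = 11/3
  ⇒ ω_s²/ω_c² = 11/3
Coupling ω_c² = ω_r¹ ⇒ overall = 13/9 × 11/3 = 143/27

143/27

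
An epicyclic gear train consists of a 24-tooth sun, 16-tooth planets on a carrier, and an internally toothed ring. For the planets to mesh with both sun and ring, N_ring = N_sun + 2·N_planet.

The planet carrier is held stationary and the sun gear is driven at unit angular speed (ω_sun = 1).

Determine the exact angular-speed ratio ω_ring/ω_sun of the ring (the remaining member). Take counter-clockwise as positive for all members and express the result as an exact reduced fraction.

N_ring = 24 + 2·16 = 56
24(ω_s−ω_c) = −56(ω_r−ω_c),  ω_c=0, ω_s=1
ω_r = 0 − (24/56)(1−0) = -3/7
ω_r/ω_s = -3/7

-3/7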